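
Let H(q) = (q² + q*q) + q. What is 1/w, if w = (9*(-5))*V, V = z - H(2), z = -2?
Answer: 1/540 ≈ 0.0018519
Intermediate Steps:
H(q) = q + 2*q² (H(q) = (q² + q²) + q = 2*q² + q = q + 2*q²)
V = -12 (V = -2 - 2*(1 + 2*2) = -2 - 2*(1 + 4) = -2 - 2*5 = -2 - 1*10 = -2 - 10 = -12)
w = 540 (w = (9*(-5))*(-12) = -45*(-12) = 540)
1/w = 1/540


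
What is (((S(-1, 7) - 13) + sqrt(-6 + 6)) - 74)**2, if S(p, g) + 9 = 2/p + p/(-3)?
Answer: 85849/9 ≈ 9538.8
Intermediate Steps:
S(p, g) = -9 + 2/p - p/3 (S(p, g) = -9 + (2/p + p/(-3)) = -9 + (2/p + p*(-1/3)) = -9 + (2/p - p/3) = -9 + 2/p - p/3)
(((S(-1, 7) - 13) + sqrt(-6 + 6)) - 74)**2 = ((((-9 + 2/(-1) - 1/3*(-1)) - 13) + sqrt(-6 + 6)) - 74)**2 = ((((-9 + 2*(-1) + 1/3) - 13) + sqrt(0)) - 74)**2 = ((((-9 - 2 + 1/3) - 13) + 0) - 74)**2 = (((-32/3 - 13) + 0) - 74)**2 = ((-71/3 + 0) - 74)**2 = (-71/3 - 74)**2 = (-293/3)**2 = 85849/9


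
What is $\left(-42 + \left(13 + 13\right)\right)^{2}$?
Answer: $256$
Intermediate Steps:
$\left(-42 + \left(13 + 13\right)\right)^{2} = \left(-42 + 26\right)^{2} = \left(-16\right)^{2} = 256$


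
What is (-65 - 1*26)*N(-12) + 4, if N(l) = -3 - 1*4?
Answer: 641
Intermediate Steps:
N(l) = -7 (N(l) = -3 - 4 = -7)
(-65 - 1*26)*N(-12) + 4 = (-65 - 1*26)*(-7) + 4 = (-65 - 26)*(-7) + 4 = -91*(-7) + 4 = 637 + 4 = 641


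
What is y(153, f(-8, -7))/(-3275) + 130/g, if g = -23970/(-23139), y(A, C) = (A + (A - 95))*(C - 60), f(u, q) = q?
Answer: 339676438/2616725 ≈ 129.81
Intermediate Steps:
y(A, C) = (-95 + 2*A)*(-60 + C) (y(A, C) = (A + (-95 + A))*(-60 + C) = (-95 + 2*A)*(-60 + C))
g = 7990/7713 (g = -23970*(-1/23139) = 7990/7713 ≈ 1.0359)
y(153, f(-8, -7))/(-3275) + 130/g = (5700 - 120*153 - 95*(-7) + 2*153*(-7))/(-3275) + 130/(7990/7713) = (5700 - 18360 + 665 - 2142)*(-1/3275) + 130*(7713/7990) = -14137*(-1/3275) + 100269/799 = 14137/3275 + 100269/799 = 339676438/2616725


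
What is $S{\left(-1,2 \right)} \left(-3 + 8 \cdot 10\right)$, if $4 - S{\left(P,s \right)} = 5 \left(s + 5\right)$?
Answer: $-2387$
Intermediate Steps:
$S{\left(P,s \right)} = -21 - 5 s$ ($S{\left(P,s \right)} = 4 - 5 \left(s + 5\right) = 4 - 5 \left(5 + s\right) = 4 - \left(25 + 5 s\right) = -21 - 5 s$)
$S{\left(-1,2 \right)} \left(-3 + 8 \cdot 10\right) = \left(-21 - 10\right) \left(-3 + 8 \cdot 10\right) = \left(-21 - 10\right) \left(-3 + 80\right) = \left(-31\right) 77 = -2387$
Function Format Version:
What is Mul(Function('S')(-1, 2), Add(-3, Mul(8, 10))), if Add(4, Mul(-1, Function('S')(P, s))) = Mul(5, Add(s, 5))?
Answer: -2387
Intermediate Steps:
Function('S')(P, s) = Add(-21, Mul(-5, s)) (Function('S')(P, s) = Add(4, Mul(-1, Mul(5, Add(s, 5)))) = Add(4, Mul(-1, Mul(5, Add(5, s)))) = Add(4, Mul(-1, Add(25, Mul(5, s)))) = Add(4, Add(-25, Mul(-5, s))) = Add(-21, Mul(-5, s)))
Mul(Function('S')(-1, 2), Add(-3, Mul(8, 10))) = Mul(Add(-21, Mul(-5, 2)), Add(-3, Mul(8, 10))) = Mul(Add(-21, -10), Add(-3, 80)) = Mul(-31, 77) = -2387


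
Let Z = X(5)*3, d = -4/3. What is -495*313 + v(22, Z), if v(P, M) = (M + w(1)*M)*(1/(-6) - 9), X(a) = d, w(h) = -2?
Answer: -464915/3 ≈ -1.5497e+5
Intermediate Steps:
d = -4/3 (d = -4*⅓ = -4/3 ≈ -1.3333)
X(a) = -4/3
Z = -4 (Z = -4/3*3 = -4)
v(P, M) = 55*M/6 (v(P, M) = (M - 2*M)*(1/(-6) - 9) = (-M)*(-⅙ - 9) = -M*(-55/6) = 55*M/6)
-495*313 + v(22, Z) = -495*313 + (55/6)*(-4) = -154935 - 110/3 = -464915/3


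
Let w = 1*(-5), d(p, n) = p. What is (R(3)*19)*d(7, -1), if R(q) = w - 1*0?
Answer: -665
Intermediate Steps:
w = -5
R(q) = -5 (R(q) = -5 - 1*0 = -5 + 0 = -5)
(R(3)*19)*d(7, -1) = -5*19*7 = -95*7 = -665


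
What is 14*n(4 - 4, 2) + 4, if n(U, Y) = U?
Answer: 4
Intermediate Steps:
14*n(4 - 4, 2) + 4 = 14*(4 - 4) + 4 = 14*0 + 4 = 0 + 4 = 4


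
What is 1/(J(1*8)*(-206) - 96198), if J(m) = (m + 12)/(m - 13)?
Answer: -1/95374 ≈ -1.0485e-5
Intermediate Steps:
J(m) = (12 + m)/(-13 + m)
1/(J(1*8)*(-206) - 96198) = 1/(((12 + 1*8)/(-13 + 1*8))*(-206) - 96198) = 1/(((12 + 8)/(-13 + 8))*(-206) - 96198) = 1/((20/(-5))*(-206) - 96198) = 1/(-1/5*20*(-206) - 96198) = 1/(-4*(-206) - 96198) = 1/(824 - 96198) = 1/(-95374) = -1/95374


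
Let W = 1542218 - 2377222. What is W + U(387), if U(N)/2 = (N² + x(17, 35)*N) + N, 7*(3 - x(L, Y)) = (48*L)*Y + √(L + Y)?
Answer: -3690290 - 1548*√13/7 ≈ -3.6911e+6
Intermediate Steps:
W = -835004
x(L, Y) = 3 - √(L + Y)/7 - 48*L*Y/7 (x(L, Y) = 3 - ((48*L)*Y + √(L + Y))/7 = 3 - (48*L*Y + √(L + Y))/7 = 3 - (√(L + Y) + 48*L*Y)/7 = 3 + (-√(L + Y)/7 - 48*L*Y/7) = 3 - √(L + Y)/7 - 48*L*Y/7)
U(N) = 2*N + 2*N² + 2*N*(-4077 - 2*√13/7) (U(N) = 2*((N² + (3 - √(17 + 35)/7 - 48/7*17*35)*N) + N) = 2*((N² + (3 - 2*√13/7 - 4080)*N) + N) = 2*((N² + (-4077 - 2*√13/7)*N) + N) = 2*((N² + N*(-4077 - 2*√13/7)) + N) = 2*(N + N² + N*(-4077 - 2*√13/7)) = 2*N + 2*N² + 2*N*(-4077 - 2*√13/7))
W + U(387) = -835004 + (2/7)*387*(-28532 - 2*√13 + 7*387) = -835004 + (2/7)*387*(-28532 - 2*√13 + 2709) = -835004 + (2/7)*387*(-25823 - 2*√13) = -835004 + (-2855286 - 1548*√13/7) = -3690290 - 1548*√13/7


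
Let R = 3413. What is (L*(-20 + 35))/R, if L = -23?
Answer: -345/3413 ≈ -0.10108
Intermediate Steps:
(L*(-20 + 35))/R = -23*(-20 + 35)/3413 = -23*15*(1/3413) = -345*1/3413 = -345/3413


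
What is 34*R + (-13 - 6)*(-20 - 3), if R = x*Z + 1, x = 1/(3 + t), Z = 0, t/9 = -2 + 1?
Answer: 471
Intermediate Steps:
t = -9 (t = 9*(-2 + 1) = 9*(-1) = -9)
x = -1/6 (x = 1/(3 - 9) = 1/(-6) = -1/6 ≈ -0.16667)
R = 1 (R = -1/6*0 + 1 = 0 + 1 = 1)
34*R + (-13 - 6)*(-20 - 3) = 34*1 + (-13 - 6)*(-20 - 3) = 34 - 19*(-23) = 34 + 437 = 471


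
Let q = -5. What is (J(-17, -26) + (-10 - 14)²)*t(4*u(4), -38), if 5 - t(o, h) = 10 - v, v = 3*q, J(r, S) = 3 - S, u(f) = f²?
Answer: -12100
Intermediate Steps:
v = -15 (v = 3*(-5) = -15)
t(o, h) = -20 (t(o, h) = 5 - (10 - 1*(-15)) = 5 - (10 + 15) = 5 - 1*25 = 5 - 25 = -20)
(J(-17, -26) + (-10 - 14)²)*t(4*u(4), -38) = ((3 - 1*(-26)) + (-10 - 14)²)*(-20) = ((3 + 26) + (-24)²)*(-20) = (29 + 576)*(-20) = 605*(-20) = -12100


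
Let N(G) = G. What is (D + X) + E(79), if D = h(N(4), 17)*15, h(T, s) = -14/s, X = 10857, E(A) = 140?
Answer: 186739/17 ≈ 10985.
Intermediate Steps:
D = -210/17 (D = -14/17*15 = -210/17 ≈ -12.353)
(D + X) + E(79) = (-210/17 + 10857) + 140 = 184359/17 + 140 = 186739/17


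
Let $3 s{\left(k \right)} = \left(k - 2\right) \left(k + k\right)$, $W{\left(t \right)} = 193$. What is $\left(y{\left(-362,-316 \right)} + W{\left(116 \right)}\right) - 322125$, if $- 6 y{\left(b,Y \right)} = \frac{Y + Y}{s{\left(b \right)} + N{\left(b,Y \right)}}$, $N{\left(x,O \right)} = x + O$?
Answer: $- \frac{42092930774}{130751} \approx -3.2193 \cdot 10^{5}$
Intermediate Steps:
$s{\left(k \right)} = \frac{2 k \left(-2 + k\right)}{3}$ ($s{\left(k \right)} = \frac{\left(k - 2\right) \left(k + k\right)}{3} = \frac{\left(-2 + k\right) 2 k}{3} = \frac{2 k \left(-2 + k\right)}{3}$)
$N{\left(x,O \right)} = O + x$
$y{\left(b,Y \right)} = - \frac{Y}{3 \left(Y + b + \frac{2 b \left(-2 + b\right)}{3}\right)}$ ($y{\left(b,Y \right)} = - \frac{\left(Y + Y\right) \frac{1}{\frac{2 b \left(-2 + b\right)}{3} + \left(Y + b\right)}}{6} = - \frac{2 Y \frac{1}{Y + b + \frac{2 b \left(-2 + b\right)}{3}}}{6} = - \frac{Y}{3 \left(Y + b + \frac{2 b \left(-2 + b\right)}{3}\right)}$)
$\left(y{\left(-362,-316 \right)} + W{\left(116 \right)}\right) - 322125 = \left(\left(-1\right) \left(-316\right) \frac{1}{\left(-1\right) \left(-362\right) + 2 \left(-362\right)^{2} + 3 \left(-316\right)} + 193\right) - 322125 = \left(\left(-1\right) \left(-316\right) \frac{1}{362 + 2 \cdot 131044 - 948} + 193\right) - 322125 = \left(\left(-1\right) \left(-316\right) \frac{1}{362 + 262088 - 948} + 193\right) - 322125 = \left(\left(-1\right) \left(-316\right) \frac{1}{261502} + 193\right) - 322125 = \left(\frac{158}{130751} + 193\right) - 322125 = \frac{25235101}{130751} - 322125 = - \frac{42092930774}{130751}$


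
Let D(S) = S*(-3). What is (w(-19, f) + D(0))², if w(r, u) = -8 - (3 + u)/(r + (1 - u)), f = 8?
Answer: 38809/676 ≈ 57.410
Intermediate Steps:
D(S) = -3*S
w(r, u) = -8 - (3 + u)/(1 + r - u)
(w(-19, f) + D(0))² = ((-11 - 8*(-19) + 7*8)/(1 - 19 - 1*8) - 3*0)² = ((-11 + 152 + 56)/(1 - 19 - 8) + 0)² = (197/(-26) + 0)² = (-1/26*197 + 0)² = (-197/26 + 0)² = (-197/26)² = 38809/676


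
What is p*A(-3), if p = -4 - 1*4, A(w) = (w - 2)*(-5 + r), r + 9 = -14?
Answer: -1120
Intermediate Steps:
r = -23 (r = -9 - 14 = -23)
A(w) = 56 - 28*w (A(w) = (w - 2)*(-5 - 23) = (-2 + w)*(-28) = 56 - 28*w)
p = -8 (p = -4 - 4 = -8)
p*A(-3) = -8*(56 - 28*(-3)) = -8*(56 + 84) = -8*140 = -1120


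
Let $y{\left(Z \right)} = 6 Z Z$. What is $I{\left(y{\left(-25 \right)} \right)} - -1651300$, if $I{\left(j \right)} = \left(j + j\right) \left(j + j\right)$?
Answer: $57901300$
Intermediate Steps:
$y{\left(Z \right)} = 6 Z^{2}$
$I{\left(j \right)} = 4 j^{2}$ ($I{\left(j \right)} = 2 j 2 j = 4 j^{2}$)
$I{\left(y{\left(-25 \right)} \right)} - -1651300 = 4 \left(6 \left(-25\right)^{2}\right)^{2} - -1651300 = 4 \left(6 \cdot 625\right)^{2} + 1651300 = 4 \cdot 3750^{2} + 1651300 = 4 \cdot 14062500 + 1651300 = 56250000 + 1651300 = 57901300$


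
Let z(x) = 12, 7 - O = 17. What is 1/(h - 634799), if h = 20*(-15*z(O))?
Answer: -1/638399 ≈ -1.5664e-6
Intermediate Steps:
O = -10 (O = 7 - 1*17 = 7 - 17 = -10)
h = -3600 (h = 20*(-15*12) = 20*(-180) = -3600)
1/(h - 634799) = 1/(-3600 - 634799) = 1/(-638399) = -1/638399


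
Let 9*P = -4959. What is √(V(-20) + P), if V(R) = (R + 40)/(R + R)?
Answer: I*√2206/2 ≈ 23.484*I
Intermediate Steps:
P = -551 (P = (⅑)*(-4959) = -551)
V(R) = (40 + R)/(2*R) (V(R) = (40 + R)/((2*R)) = (40 + R)*(1/(2*R)) = (40 + R)/(2*R))
√(V(-20) + P) = √((½)*(40 - 20)/(-20) - 551) = √((½)*(-1/20)*20 - 551) = √(-½ - 551) = √(-1103/2) = I*√2206/2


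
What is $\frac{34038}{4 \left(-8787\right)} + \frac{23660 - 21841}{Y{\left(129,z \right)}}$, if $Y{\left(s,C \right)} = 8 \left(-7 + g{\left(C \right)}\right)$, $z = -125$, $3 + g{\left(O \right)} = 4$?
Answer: $- \frac{5464003}{140592} \approx -38.864$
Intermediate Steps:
$g{\left(O \right)} = 1$ ($g{\left(O \right)} = -3 + 4 = 1$)
$Y{\left(s,C \right)} = -48$ ($Y{\left(s,C \right)} = 8 \left(-7 + 1\right) = 8 \left(-6\right) = -48$)
$\frac{34038}{4 \left(-8787\right)} + \frac{23660 - 21841}{Y{\left(129,z \right)}} = \frac{34038}{4 \left(-8787\right)} + \frac{23660 - 21841}{-48} = \frac{34038}{-35148} + \left(23660 - 21841\right) \left(- \frac{1}{48}\right) = 34038 \left(- \frac{1}{35148}\right) + 1819 \left(- \frac{1}{48}\right) = - \frac{5673}{5858} - \frac{1819}{48} = - \frac{5464003}{140592}$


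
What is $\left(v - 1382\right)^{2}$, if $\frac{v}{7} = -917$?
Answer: $60855601$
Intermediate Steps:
$v = -6419$ ($v = 7 \left(-917\right) = -6419$)
$\left(v - 1382\right)^{2} = \left(-6419 - 1382\right)^{2} = \left(-7801\right)^{2} = 60855601$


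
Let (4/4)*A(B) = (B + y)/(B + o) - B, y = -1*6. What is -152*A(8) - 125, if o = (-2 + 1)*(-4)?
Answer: 3197/3 ≈ 1065.7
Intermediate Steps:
y = -6
o = 4 (o = -1*(-4) = 4)
A(B) = -B + (-6 + B)/(4 + B) (A(B) = (B - 6)/(B + 4) - B = (-6 + B)/(4 + B) - B = -B + (-6 + B)/(4 + B))
-152*A(8) - 125 = -152*(-6 - 1*8² - 3*8)/(4 + 8) - 125 = -152*(-6 - 1*64 - 24)/12 - 125 = -38*(-6 - 64 - 24)/3 - 125 = -38*(-94)/3 - 125 = -152*(-47/6) - 125 = 3572/3 - 125 = 3197/3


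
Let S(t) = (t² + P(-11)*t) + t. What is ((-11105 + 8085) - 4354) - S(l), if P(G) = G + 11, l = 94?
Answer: -16304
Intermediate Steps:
P(G) = 11 + G
S(t) = t + t² (S(t) = (t² + (11 - 11)*t) + t = (t² + 0*t) + t = (t² + 0) + t = t² + t = t + t²)
((-11105 + 8085) - 4354) - S(l) = ((-11105 + 8085) - 4354) - 94*(1 + 94) = (-3020 - 4354) - 94*95 = -7374 - 1*8930 = -7374 - 8930 = -16304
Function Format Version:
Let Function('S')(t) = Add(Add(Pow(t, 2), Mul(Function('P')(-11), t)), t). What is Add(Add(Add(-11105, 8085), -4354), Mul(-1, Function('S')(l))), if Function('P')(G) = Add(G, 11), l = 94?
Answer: -16304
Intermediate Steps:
Function('P')(G) = Add(11, G)
Function('S')(t) = Add(t, Pow(t, 2)) (Function('S')(t) = Add(Add(Pow(t, 2), Mul(Add(11, -11), t)), t) = Add(Add(Pow(t, 2), Mul(0, t)), t) = Add(Add(Pow(t, 2), 0), t) = Add(Pow(t, 2), t) = Add(t, Pow(t, 2)))
Add(Add(Add(-11105, 8085), -4354), Mul(-1, Function('S')(l))) = Add(Add(Add(-11105, 8085), -4354), Mul(-1, Mul(94, Add(1, 94)))) = Add(Add(-3020, -4354), Mul(-1, Mul(94, 95))) = Add(-7374, Mul(-1, 8930)) = Add(-7374, -8930) = -16304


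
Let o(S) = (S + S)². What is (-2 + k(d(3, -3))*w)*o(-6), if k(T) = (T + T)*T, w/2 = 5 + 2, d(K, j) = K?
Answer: 36000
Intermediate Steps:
o(S) = 4*S² (o(S) = (2*S)² = 4*S²)
w = 14 (w = 2*(5 + 2) = 2*7 = 14)
k(T) = 2*T² (k(T) = (2*T)*T = 2*T²)
(-2 + k(d(3, -3))*w)*o(-6) = (-2 + (2*3²)*14)*(4*(-6)²) = (-2 + (2*9)*14)*(4*36) = (-2 + 18*14)*144 = (-2 + 252)*144 = 250*144 = 36000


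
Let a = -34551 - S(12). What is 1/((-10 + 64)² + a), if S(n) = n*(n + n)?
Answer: -1/31923 ≈ -3.1325e-5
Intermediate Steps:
S(n) = 2*n² (S(n) = n*(2*n) = 2*n²)
a = -34839 (a = -34551 - 2*12² = -34551 - 2*144 = -34551 - 1*288 = -34551 - 288 = -34839)
1/((-10 + 64)² + a) = 1/((-10 + 64)² - 34839) = 1/(54² - 34839) = 1/(2916 - 34839) = 1/(-31923) = -1/31923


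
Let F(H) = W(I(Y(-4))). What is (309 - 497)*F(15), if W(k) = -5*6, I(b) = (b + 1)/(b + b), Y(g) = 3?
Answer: 5640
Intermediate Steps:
I(b) = (1 + b)/(2*b) (I(b) = (1 + b)/((2*b)) = (1 + b)*(1/(2*b)) = (1 + b)/(2*b))
W(k) = -30
F(H) = -30
(309 - 497)*F(15) = (309 - 497)*(-30) = -188*(-30) = 5640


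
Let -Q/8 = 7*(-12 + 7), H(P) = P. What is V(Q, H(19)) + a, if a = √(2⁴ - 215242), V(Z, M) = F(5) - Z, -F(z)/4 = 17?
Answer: -348 + 3*I*√23914 ≈ -348.0 + 463.92*I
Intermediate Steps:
F(z) = -68 (F(z) = -4*17 = -68)
Q = 280 (Q = -56*(-12 + 7) = -56*(-5) = -8*(-35) = 280)
V(Z, M) = -68 - Z
a = 3*I*√23914 (a = √(16 - 215242) = √(-215226) = 3*I*√23914 ≈ 463.92*I)
V(Q, H(19)) + a = (-68 - 1*280) + 3*I*√23914 = (-68 - 280) + 3*I*√23914 = -348 + 3*I*√23914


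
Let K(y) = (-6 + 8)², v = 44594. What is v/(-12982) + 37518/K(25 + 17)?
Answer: 121720075/12982 ≈ 9376.1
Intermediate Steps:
K(y) = 4 (K(y) = 2² = 4)
v/(-12982) + 37518/K(25 + 17) = 44594/(-12982) + 37518/4 = 44594*(-1/12982) + 37518*(¼) = -22297/6491 + 18759/2 = 121720075/12982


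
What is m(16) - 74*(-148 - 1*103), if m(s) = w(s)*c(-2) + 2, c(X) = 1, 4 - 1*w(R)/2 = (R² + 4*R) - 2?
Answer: 17948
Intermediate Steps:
w(R) = 12 - 8*R - 2*R² (w(R) = 8 - 2*((R² + 4*R) - 2) = 8 - 2*(-2 + R² + 4*R) = 8 + (4 - 8*R - 2*R²) = 12 - 8*R - 2*R²)
m(s) = 14 - 8*s - 2*s² (m(s) = (12 - 8*s - 2*s²)*1 + 2 = (12 - 8*s - 2*s²) + 2 = 14 - 8*s - 2*s²)
m(16) - 74*(-148 - 1*103) = (14 - 8*16 - 2*16²) - 74*(-148 - 1*103) = (14 - 128 - 2*256) - 74*(-148 - 103) = (14 - 128 - 512) - 74*(-251) = -626 + 18574 = 17948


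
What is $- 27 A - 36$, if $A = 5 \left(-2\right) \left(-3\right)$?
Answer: $-846$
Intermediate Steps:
$A = 30$ ($A = \left(-10\right) \left(-3\right) = 30$)
$- 27 A - 36 = \left(-27\right) 30 - 36 = -810 - 36 = -846$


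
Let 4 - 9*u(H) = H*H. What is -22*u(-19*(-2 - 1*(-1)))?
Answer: 2618/3 ≈ 872.67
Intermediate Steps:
u(H) = 4/9 - H**2/9 (u(H) = 4/9 - H*H/9 = 4/9 - H**2/9)
-22*u(-19*(-2 - 1*(-1))) = -22*(4/9 - 361*(-2 - 1*(-1))**2/9) = -22*(4/9 - 361*(-2 + 1)**2/9) = -22*(4/9 - (-19*(-1))**2/9) = -22*(4/9 - 1/9*19**2) = -22*(4/9 - 1/9*361) = -22*(4/9 - 361/9) = -22*(-119/3) = 2618/3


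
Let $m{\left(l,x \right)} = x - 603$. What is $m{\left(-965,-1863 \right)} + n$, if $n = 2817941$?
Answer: $2815475$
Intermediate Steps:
$m{\left(l,x \right)} = -603 + x$
$m{\left(-965,-1863 \right)} + n = \left(-603 - 1863\right) + 2817941 = -2466 + 2817941 = 2815475$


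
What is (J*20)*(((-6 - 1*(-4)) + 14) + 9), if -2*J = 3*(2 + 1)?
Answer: -1890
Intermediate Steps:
J = -9/2 (J = -3*(2 + 1)/2 = -3*3/2 = -1/2*9 = -9/2 ≈ -4.5000)
(J*20)*(((-6 - 1*(-4)) + 14) + 9) = (-9/2*20)*(((-6 - 1*(-4)) + 14) + 9) = -90*(((-6 + 4) + 14) + 9) = -90*((-2 + 14) + 9) = -90*(12 + 9) = -90*21 = -1890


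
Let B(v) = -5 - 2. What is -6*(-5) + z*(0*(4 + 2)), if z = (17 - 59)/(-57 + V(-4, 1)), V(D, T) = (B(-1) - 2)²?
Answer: 30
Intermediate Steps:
B(v) = -7
V(D, T) = 81 (V(D, T) = (-7 - 2)² = (-9)² = 81)
z = -7/4 (z = (17 - 59)/(-57 + 81) = -42/24 = -42*1/24 = -7/4 ≈ -1.7500)
-6*(-5) + z*(0*(4 + 2)) = -6*(-5) - 0*(4 + 2) = 30 - 0*6 = 30 - 7/4*0 = 30 + 0 = 30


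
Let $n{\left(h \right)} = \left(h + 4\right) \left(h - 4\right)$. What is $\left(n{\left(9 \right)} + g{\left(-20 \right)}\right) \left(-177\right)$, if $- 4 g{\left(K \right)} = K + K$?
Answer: $-13275$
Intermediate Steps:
$g{\left(K \right)} = - \frac{K}{2}$ ($g{\left(K \right)} = - \frac{K + K}{4} = - \frac{2 K}{4} = - \frac{K}{2}$)
$n{\left(h \right)} = \left(-4 + h\right) \left(4 + h\right)$ ($n{\left(h \right)} = \left(4 + h\right) \left(-4 + h\right) = \left(-4 + h\right) \left(4 + h\right)$)
$\left(n{\left(9 \right)} + g{\left(-20 \right)}\right) \left(-177\right) = \left(\left(-16 + 9^{2}\right) - -10\right) \left(-177\right) = \left(\left(-16 + 81\right) + 10\right) \left(-177\right) = \left(65 + 10\right) \left(-177\right) = 75 \left(-177\right) = -13275$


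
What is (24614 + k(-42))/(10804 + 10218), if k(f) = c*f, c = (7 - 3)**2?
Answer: 11971/10511 ≈ 1.1389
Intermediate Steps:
c = 16 (c = 4**2 = 16)
k(f) = 16*f
(24614 + k(-42))/(10804 + 10218) = (24614 + 16*(-42))/(10804 + 10218) = (24614 - 672)/21022 = 23942*(1/21022) = 11971/10511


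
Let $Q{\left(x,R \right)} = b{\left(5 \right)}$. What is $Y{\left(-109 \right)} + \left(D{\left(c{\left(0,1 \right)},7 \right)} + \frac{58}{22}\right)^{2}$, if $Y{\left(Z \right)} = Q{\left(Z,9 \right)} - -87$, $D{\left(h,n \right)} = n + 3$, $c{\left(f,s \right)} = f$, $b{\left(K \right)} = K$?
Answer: $\frac{30453}{121} \approx 251.68$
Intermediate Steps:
$Q{\left(x,R \right)} = 5$
$D{\left(h,n \right)} = 3 + n$
$Y{\left(Z \right)} = 92$ ($Y{\left(Z \right)} = 5 - -87 = 5 + 87 = 92$)
$Y{\left(-109 \right)} + \left(D{\left(c{\left(0,1 \right)},7 \right)} + \frac{58}{22}\right)^{2} = 92 + \left(\left(3 + 7\right) + \frac{58}{22}\right)^{2} = 92 + \left(10 + 58 \cdot \frac{1}{22}\right)^{2} = 92 + \left(10 + \frac{29}{11}\right)^{2} = 92 + \left(\frac{139}{11}\right)^{2} = 92 + \frac{19321}{121} = \frac{30453}{121}$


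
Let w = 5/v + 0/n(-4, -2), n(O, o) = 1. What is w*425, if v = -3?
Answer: -2125/3 ≈ -708.33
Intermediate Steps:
w = -5/3 (w = 5/(-3) + 0/1 = 5*(-1/3) + 0*1 = -5/3 + 0 = -5/3 ≈ -1.6667)
w*425 = -5/3*425 = -2125/3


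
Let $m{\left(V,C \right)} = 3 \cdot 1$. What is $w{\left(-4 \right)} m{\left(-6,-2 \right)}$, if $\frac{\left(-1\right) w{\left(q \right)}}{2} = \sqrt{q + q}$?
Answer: $- 12 i \sqrt{2} \approx - 16.971 i$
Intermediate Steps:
$m{\left(V,C \right)} = 3$
$w{\left(q \right)} = - 2 \sqrt{2} \sqrt{q}$ ($w{\left(q \right)} = - 2 \sqrt{q + q} = - 2 \sqrt{2 q} = - 2 \sqrt{2} \sqrt{q}$)
$w{\left(-4 \right)} m{\left(-6,-2 \right)} = - 2 \sqrt{2} \sqrt{-4} \cdot 3 = - 2 \sqrt{2} \cdot 2 i 3 = - 4 i \sqrt{2} \cdot 3 = - 12 i \sqrt{2}$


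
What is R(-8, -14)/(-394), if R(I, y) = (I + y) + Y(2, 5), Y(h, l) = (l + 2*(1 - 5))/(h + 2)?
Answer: 91/1576 ≈ 0.057741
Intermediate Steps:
Y(h, l) = (-8 + l)/(2 + h) (Y(h, l) = (l + 2*(-4))/(2 + h) = (l - 8)/(2 + h) = (-8 + l)/(2 + h))
R(I, y) = -3/4 + I + y (R(I, y) = (I + y) + (-8 + 5)/(2 + 2) = (I + y) - 3/4 = -3/4 + I + y)
R(-8, -14)/(-394) = (-3/4 - 8 - 14)/(-394) = -1/394*(-91/4) = 91/1576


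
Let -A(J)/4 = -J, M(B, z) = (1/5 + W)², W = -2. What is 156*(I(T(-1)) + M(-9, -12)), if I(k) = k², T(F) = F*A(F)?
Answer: 75036/25 ≈ 3001.4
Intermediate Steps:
M(B, z) = 81/25 (M(B, z) = (1/5 - 2)² = (⅕ - 2)² = (-9/5)² = 81/25)
A(J) = 4*J (A(J) = -(-4)*J = 4*J)
T(F) = 4*F² (T(F) = F*(4*F) = 4*F²)
156*(I(T(-1)) + M(-9, -12)) = 156*((4*(-1)²)² + 81/25) = 156*((4*1)² + 81/25) = 156*(4² + 81/25) = 156*(16 + 81/25) = 156*(481/25) = 75036/25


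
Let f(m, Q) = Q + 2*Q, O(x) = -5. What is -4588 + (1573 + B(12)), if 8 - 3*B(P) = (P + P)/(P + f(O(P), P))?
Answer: -6025/2 ≈ -3012.5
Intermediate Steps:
f(m, Q) = 3*Q
B(P) = 5/2 (B(P) = 8/3 - (P + P)/(3*(P + 3*P)) = 8/3 - 2*P/(3*(4*P)) = 8/3 - 2*P*1/(4*P)/3 = 8/3 - ⅓*½ = 8/3 - ⅙ = 5/2)
-4588 + (1573 + B(12)) = -4588 + (1573 + 5/2) = -4588 + 3151/2 = -6025/2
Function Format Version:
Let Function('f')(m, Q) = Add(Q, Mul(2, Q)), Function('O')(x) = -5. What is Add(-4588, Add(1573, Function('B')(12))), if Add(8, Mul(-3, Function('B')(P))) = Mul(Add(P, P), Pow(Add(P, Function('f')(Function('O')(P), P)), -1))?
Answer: Rational(-6025, 2) ≈ -3012.5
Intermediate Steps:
Function('f')(m, Q) = Mul(3, Q)
Function('B')(P) = Rational(5, 2) (Function('B')(P) = Add(Rational(8, 3), Mul(Rational(-1, 3), Mul(Add(P, P), Pow(Add(P, Mul(3, P)), -1)))) = Add(Rational(8, 3), Mul(Rational(-1, 3), Mul(Mul(2, P), Pow(Mul(4, P), -1)))) = Add(Rational(8, 3), Mul(Rational(-1, 3), Mul(Mul(2, P), Mul(Rational(1, 4), Pow(P, -1))))) = Add(Rational(8, 3), Mul(Rational(-1, 3), Rational(1, 2))) = Add(Rational(8, 3), Rational(-1, 6)) = Rational(5, 2))
Add(-4588, Add(1573, Function('B')(12))) = Add(-4588, Add(1573, Rational(5, 2))) = Add(-4588, Rational(3151, 2)) = Rational(-6025, 2)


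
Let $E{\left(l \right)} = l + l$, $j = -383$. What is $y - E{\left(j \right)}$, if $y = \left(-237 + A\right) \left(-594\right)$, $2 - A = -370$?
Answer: $-79424$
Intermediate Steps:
$A = 372$ ($A = 2 - -370 = 2 + 370 = 372$)
$E{\left(l \right)} = 2 l$
$y = -80190$ ($y = \left(-237 + 372\right) \left(-594\right) = 135 \left(-594\right) = -80190$)
$y - E{\left(j \right)} = -80190 - 2 \left(-383\right) = -80190 - -766 = -80190 + 766 = -79424$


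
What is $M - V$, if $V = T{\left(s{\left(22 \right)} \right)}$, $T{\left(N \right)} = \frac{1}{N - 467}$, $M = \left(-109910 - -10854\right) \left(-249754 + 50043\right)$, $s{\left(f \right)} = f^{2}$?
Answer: $\frac{336303737871}{17} \approx 1.9783 \cdot 10^{10}$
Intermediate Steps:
$M = 19782572816$ ($M = \left(-109910 + 10854\right) \left(-199711\right) = \left(-99056\right) \left(-199711\right) = 19782572816$)
$T{\left(N \right)} = \frac{1}{-467 + N}$
$V = \frac{1}{17}$ ($V = \frac{1}{-467 + 22^{2}} = \frac{1}{-467 + 484} = \frac{1}{17} \approx 0.058824$)
$M - V = 19782572816 - \frac{1}{17} = \frac{336303737871}{17}$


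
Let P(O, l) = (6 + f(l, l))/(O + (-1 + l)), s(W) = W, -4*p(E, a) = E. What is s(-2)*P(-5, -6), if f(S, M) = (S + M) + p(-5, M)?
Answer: -19/24 ≈ -0.79167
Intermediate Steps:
p(E, a) = -E/4
f(S, M) = 5/4 + M + S (f(S, M) = (S + M) - ¼*(-5) = (M + S) + 5/4 = 5/4 + M + S)
P(O, l) = (29/4 + 2*l)/(-1 + O + l) (P(O, l) = (6 + (5/4 + l + l))/(O + (-1 + l)) = (6 + (5/4 + 2*l))/(-1 + O + l) = (29/4 + 2*l)/(-1 + O + l))
s(-2)*P(-5, -6) = -2*(29/4 + 2*(-6))/(-1 - 5 - 6) = -2*(29/4 - 12)/(-12) = -(-1)*(-19)/(6*4) = -2*19/48 = -19/24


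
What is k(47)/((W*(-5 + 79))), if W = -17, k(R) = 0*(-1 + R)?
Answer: 0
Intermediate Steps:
k(R) = 0
k(47)/((W*(-5 + 79))) = 0/((-17*(-5 + 79))) = 0/((-17*74)) = 0/(-1258) = 0*(-1/1258) = 0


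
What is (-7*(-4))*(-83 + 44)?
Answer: -1092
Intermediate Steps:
(-7*(-4))*(-83 + 44) = 28*(-39) = -1092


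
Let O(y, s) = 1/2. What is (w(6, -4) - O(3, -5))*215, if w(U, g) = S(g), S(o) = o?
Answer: -1935/2 ≈ -967.50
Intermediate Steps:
O(y, s) = 1/2 (O(y, s) = 1*(1/2) = 1/2)
w(U, g) = g
(w(6, -4) - O(3, -5))*215 = (-4 - 1*1/2)*215 = (-4 - 1/2)*215 = -9/2*215 = -1935/2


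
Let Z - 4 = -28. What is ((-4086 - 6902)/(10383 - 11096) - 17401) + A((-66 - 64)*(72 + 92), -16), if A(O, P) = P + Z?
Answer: -12424445/713 ≈ -17426.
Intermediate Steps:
Z = -24 (Z = 4 - 28 = -24)
A(O, P) = -24 + P (A(O, P) = P - 24 = -24 + P)
((-4086 - 6902)/(10383 - 11096) - 17401) + A((-66 - 64)*(72 + 92), -16) = ((-4086 - 6902)/(10383 - 11096) - 17401) + (-24 - 16) = (-10988/(-713) - 17401) - 40 = (-10988*(-1/713) - 17401) - 40 = (10988/713 - 17401) - 40 = -12395925/713 - 40 = -12424445/713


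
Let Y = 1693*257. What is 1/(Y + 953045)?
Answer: 1/1388146 ≈ 7.2039e-7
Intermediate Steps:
Y = 435101
1/(Y + 953045) = 1/(435101 + 953045) = 1/1388146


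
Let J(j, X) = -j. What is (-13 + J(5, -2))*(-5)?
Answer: 90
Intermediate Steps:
(-13 + J(5, -2))*(-5) = (-13 - 1*5)*(-5) = (-13 - 5)*(-5) = -18*(-5) = 90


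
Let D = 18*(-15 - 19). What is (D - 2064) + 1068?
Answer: -1608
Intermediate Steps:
D = -612 (D = 18*(-34) = -612)
(D - 2064) + 1068 = (-612 - 2064) + 1068 = -2676 + 1068 = -1608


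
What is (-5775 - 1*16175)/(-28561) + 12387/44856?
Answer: 446124769/427044072 ≈ 1.0447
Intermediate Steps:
(-5775 - 1*16175)/(-28561) + 12387/44856 = (-5775 - 16175)*(-1/28561) + 12387*(1/44856) = -21950*(-1/28561) + 4129/14952 = 21950/28561 + 4129/14952 = 446124769/427044072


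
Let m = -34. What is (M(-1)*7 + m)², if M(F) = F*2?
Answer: 2304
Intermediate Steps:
M(F) = 2*F
(M(-1)*7 + m)² = ((2*(-1))*7 - 34)² = (-2*7 - 34)² = (-14 - 34)² = (-48)² = 2304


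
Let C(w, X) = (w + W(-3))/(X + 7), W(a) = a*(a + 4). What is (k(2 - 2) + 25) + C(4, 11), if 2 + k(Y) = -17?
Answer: 109/18 ≈ 6.0556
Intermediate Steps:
k(Y) = -19 (k(Y) = -2 - 17 = -19)
W(a) = a*(4 + a)
C(w, X) = (-3 + w)/(7 + X) (C(w, X) = (w - 3*(4 - 3))/(X + 7) = (w - 3*1)/(7 + X) = (w - 3)/(7 + X) = (-3 + w)/(7 + X))
(k(2 - 2) + 25) + C(4, 11) = (-19 + 25) + (-3 + 4)/(7 + 11) = 6 + 1/18 = 109/18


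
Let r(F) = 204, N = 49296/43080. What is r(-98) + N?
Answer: 368234/1795 ≈ 205.14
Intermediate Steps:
N = 2054/1795 (N = 49296*(1/43080) = 2054/1795 ≈ 1.1443)
r(-98) + N = 204 + 2054/1795 = 368234/1795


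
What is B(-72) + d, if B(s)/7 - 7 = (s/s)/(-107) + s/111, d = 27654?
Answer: 109657942/3959 ≈ 27698.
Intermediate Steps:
B(s) = 5236/107 + 7*s/111 (B(s) = 49 + 7*((s/s)/(-107) + s/111) = 49 + 7*(1*(-1/107) + s*(1/111)) = 49 + 7*(-1/107 + s/111) = 49 + (-7/107 + 7*s/111) = 5236/107 + 7*s/111)
B(-72) + d = (5236/107 + (7/111)*(-72)) + 27654 = (5236/107 - 168/37) + 27654 = 175756/3959 + 27654 = 109657942/3959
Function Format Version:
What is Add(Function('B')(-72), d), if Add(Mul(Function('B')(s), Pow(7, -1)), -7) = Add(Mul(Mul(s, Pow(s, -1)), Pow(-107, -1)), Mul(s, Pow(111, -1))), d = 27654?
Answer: Rational(109657942, 3959) ≈ 27698.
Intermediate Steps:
Function('B')(s) = Add(Rational(5236, 107), Mul(Rational(7, 111), s)) (Function('B')(s) = Add(49, Mul(7, Add(Mul(Mul(s, Pow(s, -1)), Pow(-107, -1)), Mul(s, Pow(111, -1))))) = Add(49, Mul(7, Add(Mul(1, Rational(-1, 107)), Mul(s, Rational(1, 111))))) = Add(49, Mul(7, Add(Rational(-1, 107), Mul(Rational(1, 111), s)))) = Add(49, Add(Rational(-7, 107), Mul(Rational(7, 111), s))) = Add(Rational(5236, 107), Mul(Rational(7, 111), s)))
Add(Function('B')(-72), d) = Add(Add(Rational(5236, 107), Mul(Rational(7, 111), -72)), 27654) = Add(Add(Rational(5236, 107), Rational(-168, 37)), 27654) = Add(Rational(175756, 3959), 27654) = Rational(109657942, 3959)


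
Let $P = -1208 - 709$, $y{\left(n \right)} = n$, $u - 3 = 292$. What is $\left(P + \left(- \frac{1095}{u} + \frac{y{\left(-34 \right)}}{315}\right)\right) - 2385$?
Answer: $- \frac{80023661}{18585} \approx -4305.8$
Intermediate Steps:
$u = 295$ ($u = 3 + 292 = 295$)
$P = -1917$ ($P = -1208 - 709 = -1917$)
$\left(P + \left(- \frac{1095}{u} + \frac{y{\left(-34 \right)}}{315}\right)\right) - 2385 = \left(-1917 - \left(\frac{34}{315} + \frac{219}{59}\right)\right) - 2385 = \left(-1917 - \frac{70991}{18585}\right) - 2385 = - \frac{35698436}{18585} - 2385 = - \frac{80023661}{18585}$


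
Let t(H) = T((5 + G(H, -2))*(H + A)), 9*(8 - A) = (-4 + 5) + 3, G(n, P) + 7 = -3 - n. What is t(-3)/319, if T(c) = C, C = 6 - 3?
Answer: 3/319 ≈ 0.0094044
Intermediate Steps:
G(n, P) = -10 - n (G(n, P) = -7 + (-3 - n) = -10 - n)
C = 3
A = 68/9 (A = 8 - ((-4 + 5) + 3)/9 = 8 - (1 + 3)/9 = 8 - 1/9*4 = 8 - 4/9 = 68/9 ≈ 7.5556)
T(c) = 3
t(H) = 3
t(-3)/319 = 3/319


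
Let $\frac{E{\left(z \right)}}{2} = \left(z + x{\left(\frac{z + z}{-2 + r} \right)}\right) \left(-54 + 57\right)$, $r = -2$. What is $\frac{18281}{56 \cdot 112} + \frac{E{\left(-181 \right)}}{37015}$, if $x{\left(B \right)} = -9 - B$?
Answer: $\frac{60555949}{21105280} \approx 2.8692$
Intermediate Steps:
$E{\left(z \right)} = -54 + 9 z$ ($E{\left(z \right)} = 2 \left(z - \left(9 + \frac{z + z}{-2 - 2}\right)\right) \left(-54 + 57\right) = 2 \left(z - \left(9 + \frac{2 z}{-4}\right)\right) 3 = 2 \left(z - \left(9 + 2 z \left(- \frac{1}{4}\right)\right)\right) 3 = 2 \left(z - \left(9 - \frac{z}{2}\right)\right) 3 = 2 \left(z + \left(-9 + \frac{z}{2}\right)\right) 3 = 2 \left(-9 + \frac{3 z}{2}\right) 3 = 2 \left(-27 + \frac{9 z}{2}\right) = -54 + 9 z$)
$\frac{18281}{56 \cdot 112} + \frac{E{\left(-181 \right)}}{37015} = \frac{18281}{56 \cdot 112} + \frac{-54 + 9 \left(-181\right)}{37015} = \frac{18281}{6272} + \left(-54 - 1629\right) \frac{1}{37015} = 18281 \cdot \frac{1}{6272} - \frac{153}{3365} = \frac{18281}{6272} - \frac{153}{3365} = \frac{60555949}{21105280}$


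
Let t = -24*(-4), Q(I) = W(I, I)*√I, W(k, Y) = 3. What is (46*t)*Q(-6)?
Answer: 13248*I*√6 ≈ 32451.0*I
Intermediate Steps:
Q(I) = 3*√I
t = 96 (t = -8*(-12) = 96)
(46*t)*Q(-6) = (46*96)*(3*√(-6)) = 4416*(3*(I*√6)) = 4416*(3*I*√6) = 13248*I*√6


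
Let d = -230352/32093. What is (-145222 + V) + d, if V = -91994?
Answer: -7613203440/32093 ≈ -2.3722e+5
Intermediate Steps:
d = -230352/32093 (d = -230352*1/32093 = -230352/32093 ≈ -7.1776)
(-145222 + V) + d = (-145222 - 91994) - 230352/32093 = -237216 - 230352/32093 = -7613203440/32093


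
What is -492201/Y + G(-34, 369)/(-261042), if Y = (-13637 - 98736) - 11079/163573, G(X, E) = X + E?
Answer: 10505270515286293/2399132580139968 ≈ 4.3788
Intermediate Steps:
G(X, E) = E + X
Y = -18381199808/163573 (Y = -112373 - 11079*1/163573 = -112373 - 11079/163573 = -18381199808/163573 ≈ -1.1237e+5)
-492201/Y + G(-34, 369)/(-261042) = -492201/(-18381199808/163573) + (369 - 34)/(-261042) = -492201*(-163573/18381199808) + 335*(-1/261042) = 80510794173/18381199808 - 335/261042 = 10505270515286293/2399132580139968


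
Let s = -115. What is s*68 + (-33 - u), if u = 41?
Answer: -7894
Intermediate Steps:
s*68 + (-33 - u) = -115*68 + (-33 - 1*41) = -7820 + (-33 - 41) = -7820 - 74 = -7894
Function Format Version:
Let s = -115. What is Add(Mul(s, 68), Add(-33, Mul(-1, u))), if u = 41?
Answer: -7894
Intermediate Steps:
Add(Mul(s, 68), Add(-33, Mul(-1, u))) = Add(Mul(-115, 68), Add(-33, Mul(-1, 41))) = Add(-7820, Add(-33, -41)) = Add(-7820, -74) = -7894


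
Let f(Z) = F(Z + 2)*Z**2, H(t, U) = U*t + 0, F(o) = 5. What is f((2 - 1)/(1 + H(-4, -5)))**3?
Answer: 125/85766121 ≈ 1.4575e-6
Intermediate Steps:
H(t, U) = U*t
f(Z) = 5*Z**2
f((2 - 1)/(1 + H(-4, -5)))**3 = (5*((2 - 1)/(1 - 5*(-4)))**2)**3 = (5*(1/(1 + 20))**2)**3 = (5*(1/21)**2)**3 = (5*(1/441))**3 = (5/441)**3 = 125/85766121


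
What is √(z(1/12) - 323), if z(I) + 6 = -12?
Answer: I*√341 ≈ 18.466*I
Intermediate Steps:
z(I) = -18 (z(I) = -6 - 12 = -18)
√(z(1/12) - 323) = √(-18 - 323) = √(-341) = I*√341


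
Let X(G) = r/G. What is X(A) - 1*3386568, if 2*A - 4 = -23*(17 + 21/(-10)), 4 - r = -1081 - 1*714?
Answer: -11470341796/3387 ≈ -3.3866e+6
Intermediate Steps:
r = 1799 (r = 4 - (-1081 - 1*714) = 4 - (-1081 - 714) = 4 - 1*(-1795) = 4 + 1795 = 1799)
A = -3387/20 (A = 2 + (-23*(17 + 21/(-10)))/2 = 2 + (-23*(17 + 21*(-⅒)))/2 = 2 + (-23*(17 - 21/10))/2 = 2 + (-23*149/10)/2 = 2 + (½)*(-3427/10) = 2 - 3427/20 = -3387/20 ≈ -169.35)
X(G) = 1799/G
X(A) - 1*3386568 = 1799/(-3387/20) - 1*3386568 = 1799*(-20/3387) - 3386568 = -35980/3387 - 3386568 = -11470341796/3387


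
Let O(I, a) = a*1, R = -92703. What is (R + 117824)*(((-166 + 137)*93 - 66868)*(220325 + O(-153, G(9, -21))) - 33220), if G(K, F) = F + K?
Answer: -385007135579865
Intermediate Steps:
O(I, a) = a
(R + 117824)*(((-166 + 137)*93 - 66868)*(220325 + O(-153, G(9, -21))) - 33220) = (-92703 + 117824)*(((-166 + 137)*93 - 66868)*(220325 + (-21 + 9)) - 33220) = 25121*((-29*93 - 66868)*(220325 - 12) - 33220) = 25121*((-2697 - 66868)*220313 - 33220) = 25121*(-69565*220313 - 33220) = 25121*(-15326073845 - 33220) = 25121*(-15326107065) = -385007135579865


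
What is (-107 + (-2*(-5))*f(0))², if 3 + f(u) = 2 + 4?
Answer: 5929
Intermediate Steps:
f(u) = 3 (f(u) = -3 + (2 + 4) = -3 + 6 = 3)
(-107 + (-2*(-5))*f(0))² = (-107 - 2*(-5)*3)² = (-107 + 10*3)² = (-107 + 30)² = (-77)² = 5929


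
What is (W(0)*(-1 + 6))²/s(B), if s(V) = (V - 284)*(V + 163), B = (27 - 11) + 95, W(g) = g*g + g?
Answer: 0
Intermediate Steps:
W(g) = g + g² (W(g) = g² + g = g + g²)
B = 111 (B = 16 + 95 = 111)
s(V) = (-284 + V)*(163 + V)
(W(0)*(-1 + 6))²/s(B) = ((0*(1 + 0))*(-1 + 6))²/(-46292 + 111² - 121*111) = ((0*1)*5)²/(-46292 + 12321 - 13431) = (0*5)²/(-47402) = 0²*(-1/47402) = 0*(-1/47402) = 0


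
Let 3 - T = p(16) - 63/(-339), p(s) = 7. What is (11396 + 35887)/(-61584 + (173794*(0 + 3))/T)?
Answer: -7454953/29348466 ≈ -0.25401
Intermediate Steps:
T = -473/113 (T = 3 - (7 - 63/(-339)) = 3 - (7 - 63*(-1/339)) = 3 - (7 + 21/113) = 3 - 1*812/113 = 3 - 812/113 = -473/113 ≈ -4.1858)
(11396 + 35887)/(-61584 + (173794*(0 + 3))/T) = (11396 + 35887)/(-61584 + (173794*(0 + 3))/(-473/113)) = 47283/(-61584 + (173794*3)*(-113/473)) = 47283/(-61584 + 521382*(-113/473)) = 47283/(-61584 - 58916166/473) = 47283/(-88045398/473) = 47283*(-473/88045398) = -7454953/29348466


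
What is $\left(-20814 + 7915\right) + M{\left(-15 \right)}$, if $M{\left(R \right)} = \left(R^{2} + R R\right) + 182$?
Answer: $-12267$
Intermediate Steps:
$M{\left(R \right)} = 182 + 2 R^{2}$ ($M{\left(R \right)} = \left(R^{2} + R^{2}\right) + 182 = 2 R^{2} + 182 = 182 + 2 R^{2}$)
$\left(-20814 + 7915\right) + M{\left(-15 \right)} = \left(-20814 + 7915\right) + \left(182 + 2 \left(-15\right)^{2}\right) = -12899 + \left(182 + 2 \cdot 225\right) = -12899 + \left(182 + 450\right) = -12899 + 632 = -12267$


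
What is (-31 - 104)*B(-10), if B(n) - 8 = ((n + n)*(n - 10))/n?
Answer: 4320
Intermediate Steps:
B(n) = -12 + 2*n (B(n) = 8 + ((n + n)*(n - 10))/n = 8 + ((2*n)*(-10 + n))/n = 8 + (2*n*(-10 + n))/n = 8 + (-20 + 2*n) = -12 + 2*n)
(-31 - 104)*B(-10) = (-31 - 104)*(-12 + 2*(-10)) = -135*(-12 - 20) = -135*(-32) = 4320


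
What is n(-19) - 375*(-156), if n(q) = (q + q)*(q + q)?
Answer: 59944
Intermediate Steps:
n(q) = 4*q² (n(q) = (2*q)*(2*q) = 4*q²)
n(-19) - 375*(-156) = 4*(-19)² - 375*(-156) = 4*361 + 58500 = 1444 + 58500 = 59944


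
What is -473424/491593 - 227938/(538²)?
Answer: -124541230745/71144322146 ≈ -1.7505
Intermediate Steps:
-473424/491593 - 227938/(538²) = -473424*1/491593 - 227938/289444 = -473424/491593 - 227938*1/289444 = -473424/491593 - 113969/144722 = -124541230745/71144322146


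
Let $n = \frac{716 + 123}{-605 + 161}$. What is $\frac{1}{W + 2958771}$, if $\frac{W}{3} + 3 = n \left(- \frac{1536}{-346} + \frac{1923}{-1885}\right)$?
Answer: $\frac{48263540}{142799392651641} \approx 3.3798 \cdot 10^{-7}$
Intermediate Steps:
$n = - \frac{839}{444}$ ($n = \frac{839}{-444} = 839 \left(- \frac{1}{444}\right) = - \frac{839}{444} \approx -1.8896$)
$W = - \frac{1369857699}{48263540}$ ($W = -9 + 3 \left(- \frac{839 \left(- \frac{1536}{-346} + \frac{1923}{-1885}\right)}{444}\right) = -9 + 3 \left(- \frac{839 \left(\left(-1536\right) \left(- \frac{1}{346}\right) + 1923 \left(- \frac{1}{1885}\right)\right)}{444}\right) = -9 + 3 \left(- \frac{839 \left(\frac{768}{173} - \frac{1923}{1885}\right)}{444}\right) = -9 + 3 \left(\left(- \frac{839}{444}\right) \frac{1115001}{326105}\right) = -9 + 3 \left(- \frac{311828613}{48263540}\right) = -9 - \frac{935485839}{48263540} = - \frac{1369857699}{48263540} \approx -28.383$)
$\frac{1}{W + 2958771} = \frac{1}{- \frac{1369857699}{48263540} + 2958771} = \frac{1}{\frac{142799392651641}{48263540}} = \frac{48263540}{142799392651641}$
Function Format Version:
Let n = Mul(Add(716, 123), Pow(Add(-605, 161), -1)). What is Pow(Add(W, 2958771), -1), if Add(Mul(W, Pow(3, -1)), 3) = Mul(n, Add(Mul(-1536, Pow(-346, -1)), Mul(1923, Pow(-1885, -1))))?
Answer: Rational(48263540, 142799392651641) ≈ 3.3798e-7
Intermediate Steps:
n = Rational(-839, 444) (n = Mul(839, Pow(-444, -1)) = Mul(839, Rational(-1, 444)) = Rational(-839, 444) ≈ -1.8896)
W = Rational(-1369857699, 48263540) (W = Add(-9, Mul(3, Mul(Rational(-839, 444), Add(Mul(-1536, Pow(-346, -1)), Mul(1923, Pow(-1885, -1)))))) = Add(-9, Mul(3, Mul(Rational(-839, 444), Add(Mul(-1536, Rational(-1, 346)), Mul(1923, Rational(-1, 1885)))))) = Add(-9, Mul(3, Mul(Rational(-839, 444), Add(Rational(768, 173), Rational(-1923, 1885))))) = Add(-9, Mul(3, Mul(Rational(-839, 444), Rational(1115001, 326105)))) = Add(-9, Mul(3, Rational(-311828613, 48263540))) = Add(-9, Rational(-935485839, 48263540)) = Rational(-1369857699, 48263540) ≈ -28.383)
Pow(Add(W, 2958771), -1) = Pow(Add(Rational(-1369857699, 48263540), 2958771), -1) = Pow(Rational(142799392651641, 48263540), -1) = Rational(48263540, 142799392651641)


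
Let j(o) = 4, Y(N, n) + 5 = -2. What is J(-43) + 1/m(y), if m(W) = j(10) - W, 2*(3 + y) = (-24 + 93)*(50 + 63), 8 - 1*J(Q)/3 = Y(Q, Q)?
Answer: 350233/7783 ≈ 45.000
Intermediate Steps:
Y(N, n) = -7 (Y(N, n) = -5 - 2 = -7)
J(Q) = 45 (J(Q) = 24 - 3*(-7) = 24 + 21 = 45)
y = 7791/2 (y = -3 + ((-24 + 93)*(50 + 63))/2 = -3 + (69*113)/2 = -3 + (1/2)*7797 = -3 + 7797/2 = 7791/2 ≈ 3895.5)
m(W) = 4 - W
J(-43) + 1/m(y) = 45 + 1/(4 - 1*7791/2) = 45 + 1/(4 - 7791/2) = 45 + 1/(-7783/2) = 45 - 2/7783 = 350233/7783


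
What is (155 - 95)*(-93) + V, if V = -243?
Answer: -5823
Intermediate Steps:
(155 - 95)*(-93) + V = (155 - 95)*(-93) - 243 = 60*(-93) - 243 = -5580 - 243 = -5823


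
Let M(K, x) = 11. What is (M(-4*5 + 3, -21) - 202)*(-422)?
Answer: 80602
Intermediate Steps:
(M(-4*5 + 3, -21) - 202)*(-422) = (11 - 202)*(-422) = -191*(-422) = 80602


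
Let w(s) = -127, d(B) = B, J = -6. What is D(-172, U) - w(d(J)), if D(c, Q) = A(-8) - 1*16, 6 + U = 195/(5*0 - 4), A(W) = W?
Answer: 103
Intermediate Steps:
U = -219/4 (U = -6 + 195/(5*0 - 4) = -6 + 195/(0 - 4) = -6 + 195/(-4) = -6 + 195*(-¼) = -6 - 195/4 = -219/4 ≈ -54.750)
D(c, Q) = -24 (D(c, Q) = -8 - 1*16 = -8 - 16 = -24)
D(-172, U) - w(d(J)) = -24 - 1*(-127) = -24 + 127 = 103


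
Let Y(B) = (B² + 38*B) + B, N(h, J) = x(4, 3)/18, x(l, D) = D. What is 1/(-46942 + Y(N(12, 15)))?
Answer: -36/1689677 ≈ -2.1306e-5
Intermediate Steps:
N(h, J) = ⅙ (N(h, J) = 3/18 = 3*(1/18) = ⅙)
Y(B) = B² + 39*B
1/(-46942 + Y(N(12, 15))) = 1/(-46942 + (39 + ⅙)/6) = 1/(-46942 + (⅙)*(235/6)) = 1/(-46942 + 235/36) = 1/(-1689677/36) = -36/1689677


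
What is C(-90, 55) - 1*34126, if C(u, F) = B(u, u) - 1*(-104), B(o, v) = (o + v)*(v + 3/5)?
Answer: -17930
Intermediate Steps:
B(o, v) = (⅗ + v)*(o + v) (B(o, v) = (o + v)*(v + 3*(⅕)) = (o + v)*(v + ⅗) = (o + v)*(⅗ + v) = (⅗ + v)*(o + v))
C(u, F) = 104 + 2*u² + 6*u/5 (C(u, F) = (u² + 3*u/5 + 3*u/5 + u*u) - 1*(-104) = (u² + 3*u/5 + 3*u/5 + u²) + 104 = (2*u² + 6*u/5) + 104 = 104 + 2*u² + 6*u/5)
C(-90, 55) - 1*34126 = (104 + 2*(-90)² + (6/5)*(-90)) - 1*34126 = (104 + 2*8100 - 108) - 34126 = (104 + 16200 - 108) - 34126 = 16196 - 34126 = -17930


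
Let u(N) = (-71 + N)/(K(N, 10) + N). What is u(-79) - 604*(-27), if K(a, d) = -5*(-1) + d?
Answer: 521931/32 ≈ 16310.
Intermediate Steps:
K(a, d) = 5 + d
u(N) = (-71 + N)/(15 + N) (u(N) = (-71 + N)/((5 + 10) + N) = (-71 + N)/(15 + N))
u(-79) - 604*(-27) = (-71 - 79)/(15 - 79) - 604*(-27) = -150/(-64) - 1*(-16308) = -1/64*(-150) + 16308 = 75/32 + 16308 = 521931/32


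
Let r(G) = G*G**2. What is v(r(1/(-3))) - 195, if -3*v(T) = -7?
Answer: -578/3 ≈ -192.67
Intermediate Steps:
r(G) = G**3
v(T) = 7/3 (v(T) = -1/3*(-7) = 7/3)
v(r(1/(-3))) - 195 = 7/3 - 195 = -578/3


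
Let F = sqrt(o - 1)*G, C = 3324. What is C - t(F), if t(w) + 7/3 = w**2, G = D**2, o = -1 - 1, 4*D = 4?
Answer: 9988/3 ≈ 3329.3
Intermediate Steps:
D = 1 (D = (1/4)*4 = 1)
o = -2
G = 1 (G = 1**2 = 1)
F = I*sqrt(3) (F = sqrt(-2 - 1)*1 = sqrt(-3)*1 = (I*sqrt(3))*1 = I*sqrt(3) ≈ 1.732*I)
t(w) = -7/3 + w**2
C - t(F) = 3324 - (-7/3 + (I*sqrt(3))**2) = 3324 - (-7/3 - 3) = 3324 - 1*(-16/3) = 3324 + 16/3 = 9988/3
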